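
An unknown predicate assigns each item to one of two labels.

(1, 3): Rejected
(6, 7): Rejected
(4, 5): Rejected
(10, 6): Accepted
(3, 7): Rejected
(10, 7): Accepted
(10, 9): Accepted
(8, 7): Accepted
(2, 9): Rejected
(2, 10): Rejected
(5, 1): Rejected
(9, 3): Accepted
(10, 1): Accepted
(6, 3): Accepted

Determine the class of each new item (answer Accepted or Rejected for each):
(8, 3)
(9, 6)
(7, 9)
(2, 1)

The simplest hypothesis consistent with all the labels is: first > second AND sum ≥ 9.
(8, 3): 8 > 3, 8+3 = 11, fits → Accepted.
(9, 6): 9 > 6, 9+6 = 15, fits → Accepted.
(7, 9): 7 < 9, 7+9 = 16, fails this test → Rejected.
(2, 1): 2 > 1, 2+1 = 3, fails this test → Rejected.

Accepted, Accepted, Rejected, Rejected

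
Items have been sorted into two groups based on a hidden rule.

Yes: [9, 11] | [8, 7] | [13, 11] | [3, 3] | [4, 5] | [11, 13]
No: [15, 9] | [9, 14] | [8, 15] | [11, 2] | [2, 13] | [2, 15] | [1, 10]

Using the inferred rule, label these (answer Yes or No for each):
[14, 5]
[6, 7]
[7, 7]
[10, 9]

The classifier is using: |first − second| ≤ 2.
[14, 5] — |14−5| = 9, hence No.
[6, 7] — |6−7| = 1, hence Yes.
[7, 7] — |7−7| = 0, hence Yes.
[10, 9] — |10−9| = 1, hence Yes.

No, Yes, Yes, Yes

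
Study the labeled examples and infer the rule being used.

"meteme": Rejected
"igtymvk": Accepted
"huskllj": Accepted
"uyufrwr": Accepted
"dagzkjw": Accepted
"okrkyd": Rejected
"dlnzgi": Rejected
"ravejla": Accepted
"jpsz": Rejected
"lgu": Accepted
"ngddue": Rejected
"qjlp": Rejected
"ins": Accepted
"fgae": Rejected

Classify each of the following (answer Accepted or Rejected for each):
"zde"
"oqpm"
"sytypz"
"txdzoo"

Checking candidate rules against both groups, what survives is: odd length.

Accepted, Rejected, Rejected, Rejected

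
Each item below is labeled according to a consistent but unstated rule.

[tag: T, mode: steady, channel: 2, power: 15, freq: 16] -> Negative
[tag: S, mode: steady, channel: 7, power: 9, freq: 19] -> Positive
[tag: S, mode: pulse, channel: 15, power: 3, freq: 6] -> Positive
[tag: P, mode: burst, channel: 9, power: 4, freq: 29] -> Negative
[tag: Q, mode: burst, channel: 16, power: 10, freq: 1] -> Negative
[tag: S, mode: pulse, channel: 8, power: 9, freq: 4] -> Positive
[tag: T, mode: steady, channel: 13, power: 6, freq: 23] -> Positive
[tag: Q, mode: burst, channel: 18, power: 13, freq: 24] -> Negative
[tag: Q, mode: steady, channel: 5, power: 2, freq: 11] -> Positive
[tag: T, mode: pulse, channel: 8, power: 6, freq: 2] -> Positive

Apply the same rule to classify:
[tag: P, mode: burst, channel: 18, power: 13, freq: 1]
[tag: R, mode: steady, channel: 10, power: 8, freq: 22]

Negative, Positive

Rule: power ≤ 9 AND freq ≤ 23. This holds for each 'Positive' example and fails for each 'Negative' one.
[tag: P, mode: burst, channel: 18, power: 13, freq: 1]: power = 13, freq = 1 — doesn't match, so Negative. [tag: R, mode: steady, channel: 10, power: 8, freq: 22]: power = 8, freq = 22 — satisfies this, so Positive.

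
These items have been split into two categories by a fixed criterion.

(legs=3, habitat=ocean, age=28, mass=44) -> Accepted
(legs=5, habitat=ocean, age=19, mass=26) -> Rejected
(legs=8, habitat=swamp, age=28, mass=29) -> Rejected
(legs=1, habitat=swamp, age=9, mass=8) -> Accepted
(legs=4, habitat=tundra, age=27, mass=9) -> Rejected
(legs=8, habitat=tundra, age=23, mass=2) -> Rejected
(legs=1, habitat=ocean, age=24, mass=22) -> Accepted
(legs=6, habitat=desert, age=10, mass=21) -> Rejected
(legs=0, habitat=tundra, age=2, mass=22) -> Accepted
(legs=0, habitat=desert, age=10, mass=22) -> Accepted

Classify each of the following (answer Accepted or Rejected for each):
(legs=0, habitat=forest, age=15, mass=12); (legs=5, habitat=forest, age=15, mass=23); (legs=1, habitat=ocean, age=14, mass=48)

Accepted, Rejected, Accepted

One predicate separates the groups cleanly: legs ≤ 3.
Accepted: (legs=0, habitat=forest, age=15, mass=12), since legs = 0.
Rejected: (legs=5, habitat=forest, age=15, mass=23), since legs = 5.
Accepted: (legs=1, habitat=ocean, age=14, mass=48), since legs = 1.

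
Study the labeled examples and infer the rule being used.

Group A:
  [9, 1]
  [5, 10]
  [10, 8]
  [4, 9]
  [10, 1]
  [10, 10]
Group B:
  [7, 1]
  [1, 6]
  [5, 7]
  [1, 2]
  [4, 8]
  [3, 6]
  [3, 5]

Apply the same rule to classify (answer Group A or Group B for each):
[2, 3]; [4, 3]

Group B, Group B

The rule appears to be: max ≥ 9.
[2, 3]: max 3, fails the rule → Group B. [4, 3]: max 4, fails the rule → Group B.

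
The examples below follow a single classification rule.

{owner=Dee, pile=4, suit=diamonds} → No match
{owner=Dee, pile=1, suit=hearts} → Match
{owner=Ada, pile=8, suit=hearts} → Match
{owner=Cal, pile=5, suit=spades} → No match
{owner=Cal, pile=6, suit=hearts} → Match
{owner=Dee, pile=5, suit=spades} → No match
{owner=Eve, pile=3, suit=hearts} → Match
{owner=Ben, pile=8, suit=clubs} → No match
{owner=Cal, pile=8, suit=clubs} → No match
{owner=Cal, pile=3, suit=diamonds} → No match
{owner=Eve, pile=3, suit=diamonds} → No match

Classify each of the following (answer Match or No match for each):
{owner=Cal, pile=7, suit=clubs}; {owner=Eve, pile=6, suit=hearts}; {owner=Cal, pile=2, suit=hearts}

One predicate separates the groups cleanly: suit is hearts.
No match: {owner=Cal, pile=7, suit=clubs}, since suit is clubs. Match: {owner=Eve, pile=6, suit=hearts}, since suit is hearts. Match: {owner=Cal, pile=2, suit=hearts}, since suit is hearts.

No match, Match, Match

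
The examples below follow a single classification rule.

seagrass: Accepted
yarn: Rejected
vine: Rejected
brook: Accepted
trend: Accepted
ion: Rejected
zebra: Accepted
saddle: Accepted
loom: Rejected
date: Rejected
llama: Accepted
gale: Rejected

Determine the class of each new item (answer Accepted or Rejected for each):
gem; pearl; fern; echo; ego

The simplest hypothesis consistent with all the labels is: length ≥ 5.
gem: length 3 — doesn't match, so Rejected.
pearl: length 5 — passes, so Accepted.
fern: length 4 — doesn't match, so Rejected.
echo: length 4 — doesn't match, so Rejected.
ego: length 3 — doesn't match, so Rejected.

Rejected, Accepted, Rejected, Rejected, Rejected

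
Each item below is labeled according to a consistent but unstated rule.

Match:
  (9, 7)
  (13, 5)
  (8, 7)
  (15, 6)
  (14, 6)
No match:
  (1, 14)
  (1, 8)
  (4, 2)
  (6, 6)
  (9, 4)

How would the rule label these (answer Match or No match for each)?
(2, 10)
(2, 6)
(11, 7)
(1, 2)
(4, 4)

The simplest hypothesis consistent with all the labels is: first > second AND sum ≥ 15.
(2, 10): No match (2 < 10, 2+10 = 12).
(2, 6): No match (2 < 6, 2+6 = 8).
(11, 7): Match (11 > 7, 11+7 = 18).
(1, 2): No match (1 < 2, 1+2 = 3).
(4, 4): No match (4 = 4, 4+4 = 8).

No match, No match, Match, No match, No match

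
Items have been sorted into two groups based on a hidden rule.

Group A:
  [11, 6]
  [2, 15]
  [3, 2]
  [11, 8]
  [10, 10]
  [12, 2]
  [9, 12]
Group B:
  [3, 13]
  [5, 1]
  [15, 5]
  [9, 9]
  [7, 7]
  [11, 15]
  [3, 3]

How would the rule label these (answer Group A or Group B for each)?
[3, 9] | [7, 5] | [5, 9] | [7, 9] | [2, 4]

The common property of the 'Group A' items is: product is even. No 'Group B' item has it.
[3, 9] — 3·9 = 27, hence Group B.
[7, 5] — 7·5 = 35, hence Group B.
[5, 9] — 5·9 = 45, hence Group B.
[7, 9] — 7·9 = 63, hence Group B.
[2, 4] — 2·4 = 8, hence Group A.

Group B, Group B, Group B, Group B, Group A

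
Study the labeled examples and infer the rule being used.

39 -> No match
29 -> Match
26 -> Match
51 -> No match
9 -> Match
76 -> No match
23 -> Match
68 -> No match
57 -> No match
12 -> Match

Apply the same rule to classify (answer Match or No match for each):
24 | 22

Match, Match

Rule: at most 29. This holds for each 'Match' example and fails for each 'No match' one.
24 — 24 ≤ 29, hence Match.
22 — 22 ≤ 29, hence Match.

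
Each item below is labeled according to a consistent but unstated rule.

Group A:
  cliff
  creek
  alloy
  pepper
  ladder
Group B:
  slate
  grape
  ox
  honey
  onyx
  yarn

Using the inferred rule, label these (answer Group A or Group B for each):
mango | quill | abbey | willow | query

The classifier is using: has a double letter.
mango: Group B (no doubled letter).
quill: Group A ('ll' doubled).
abbey: Group A ('bb' doubled).
willow: Group A ('ll' doubled).
query: Group B (no doubled letter).

Group B, Group A, Group A, Group A, Group B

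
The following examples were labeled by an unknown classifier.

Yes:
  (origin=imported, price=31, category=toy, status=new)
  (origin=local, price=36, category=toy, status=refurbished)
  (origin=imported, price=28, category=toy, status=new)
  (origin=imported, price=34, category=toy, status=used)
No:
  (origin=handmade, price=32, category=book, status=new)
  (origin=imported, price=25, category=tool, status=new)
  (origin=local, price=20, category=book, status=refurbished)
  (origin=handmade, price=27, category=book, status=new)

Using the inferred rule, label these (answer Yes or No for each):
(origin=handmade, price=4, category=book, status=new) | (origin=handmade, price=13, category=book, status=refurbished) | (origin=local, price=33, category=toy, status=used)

No, No, Yes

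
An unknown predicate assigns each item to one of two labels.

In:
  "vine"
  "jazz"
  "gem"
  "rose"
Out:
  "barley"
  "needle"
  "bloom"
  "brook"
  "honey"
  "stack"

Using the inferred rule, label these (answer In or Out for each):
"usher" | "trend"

Out, Out

The common property of the 'In' items is: length ≤ 4. No 'Out' item has it.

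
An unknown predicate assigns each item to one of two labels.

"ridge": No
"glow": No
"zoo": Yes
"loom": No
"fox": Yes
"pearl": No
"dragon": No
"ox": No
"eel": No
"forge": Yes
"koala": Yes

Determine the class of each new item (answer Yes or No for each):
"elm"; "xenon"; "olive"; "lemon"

No, Yes, Yes, Yes

All 'Yes' examples share one property — odd length AND contains 'o' — and every 'No' example lacks it.
"elm": length 3, no 'o' — doesn't match, so No. "xenon": length 5, has 'o' — has this property, so Yes. "olive": length 5, has 'o' — has this property, so Yes. "lemon": length 5, has 'o' — has this property, so Yes.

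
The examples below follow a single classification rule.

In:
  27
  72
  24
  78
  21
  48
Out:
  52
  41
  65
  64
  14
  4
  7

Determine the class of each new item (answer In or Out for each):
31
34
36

Out, Out, In

Looking at the examples, the only property every 'In' case has and every 'Out' case lacks is: multiple of 3.
31: Out (31 = 3·10 + 1).
34: Out (34 = 3·11 + 1).
36: In (36 = 3·12).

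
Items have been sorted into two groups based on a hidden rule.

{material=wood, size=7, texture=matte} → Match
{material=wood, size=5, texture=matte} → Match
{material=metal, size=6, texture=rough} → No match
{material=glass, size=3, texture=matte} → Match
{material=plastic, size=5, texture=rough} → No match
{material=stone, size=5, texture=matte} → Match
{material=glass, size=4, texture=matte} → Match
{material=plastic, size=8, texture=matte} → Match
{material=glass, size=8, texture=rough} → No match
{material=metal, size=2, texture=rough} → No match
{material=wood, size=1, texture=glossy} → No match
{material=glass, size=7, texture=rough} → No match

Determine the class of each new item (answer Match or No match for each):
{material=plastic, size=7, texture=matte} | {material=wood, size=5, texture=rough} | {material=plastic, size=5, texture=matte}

Match, No match, Match

The pattern is that an item is 'Match' exactly when: texture is matte.
{material=plastic, size=7, texture=matte}: texture is matte, has this property → Match. {material=wood, size=5, texture=rough}: texture is rough, doesn't qualify → No match. {material=plastic, size=5, texture=matte}: texture is matte, has this property → Match.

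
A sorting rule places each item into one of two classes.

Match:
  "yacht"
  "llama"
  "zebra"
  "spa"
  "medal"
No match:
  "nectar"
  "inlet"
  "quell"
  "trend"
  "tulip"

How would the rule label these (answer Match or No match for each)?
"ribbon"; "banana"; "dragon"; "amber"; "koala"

A rule that fits every label: odd length AND contains 'a' — true of each 'Match' example, false of each 'No match' one.
"ribbon": No match (length 6, no 'a'). "banana": No match (length 6, has 'a'). "dragon": No match (length 6, has 'a'). "amber": Match (length 5, has 'a'). "koala": Match (length 5, has 'a').

No match, No match, No match, Match, Match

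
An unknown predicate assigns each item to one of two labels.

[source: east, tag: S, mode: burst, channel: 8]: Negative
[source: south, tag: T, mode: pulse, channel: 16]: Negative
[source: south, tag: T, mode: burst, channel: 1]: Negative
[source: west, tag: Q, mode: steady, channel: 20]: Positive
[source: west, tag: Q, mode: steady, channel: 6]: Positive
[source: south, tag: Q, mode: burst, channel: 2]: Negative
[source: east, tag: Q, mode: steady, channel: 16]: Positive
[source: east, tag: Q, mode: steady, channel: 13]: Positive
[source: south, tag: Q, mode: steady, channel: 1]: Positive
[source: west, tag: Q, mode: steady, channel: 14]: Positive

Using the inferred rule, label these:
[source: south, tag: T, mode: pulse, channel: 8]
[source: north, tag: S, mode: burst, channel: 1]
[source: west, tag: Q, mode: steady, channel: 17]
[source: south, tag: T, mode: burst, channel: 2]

Checking candidate rules against both groups, what survives is: mode is steady.

Negative, Negative, Positive, Negative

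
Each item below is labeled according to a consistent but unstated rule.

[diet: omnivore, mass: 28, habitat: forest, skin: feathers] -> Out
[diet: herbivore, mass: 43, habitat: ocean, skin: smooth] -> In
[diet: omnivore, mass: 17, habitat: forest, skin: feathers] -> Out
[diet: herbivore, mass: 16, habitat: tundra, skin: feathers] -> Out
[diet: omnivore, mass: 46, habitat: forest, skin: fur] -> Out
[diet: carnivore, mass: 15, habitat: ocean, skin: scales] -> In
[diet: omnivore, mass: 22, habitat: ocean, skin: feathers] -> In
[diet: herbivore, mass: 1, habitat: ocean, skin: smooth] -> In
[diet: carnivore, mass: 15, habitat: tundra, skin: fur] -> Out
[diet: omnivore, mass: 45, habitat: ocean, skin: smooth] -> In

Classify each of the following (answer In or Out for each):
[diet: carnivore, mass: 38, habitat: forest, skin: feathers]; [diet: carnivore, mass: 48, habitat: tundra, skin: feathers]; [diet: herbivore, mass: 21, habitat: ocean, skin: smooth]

All 'In' examples share one property — habitat is ocean — and every 'Out' example lacks it.

Out, Out, In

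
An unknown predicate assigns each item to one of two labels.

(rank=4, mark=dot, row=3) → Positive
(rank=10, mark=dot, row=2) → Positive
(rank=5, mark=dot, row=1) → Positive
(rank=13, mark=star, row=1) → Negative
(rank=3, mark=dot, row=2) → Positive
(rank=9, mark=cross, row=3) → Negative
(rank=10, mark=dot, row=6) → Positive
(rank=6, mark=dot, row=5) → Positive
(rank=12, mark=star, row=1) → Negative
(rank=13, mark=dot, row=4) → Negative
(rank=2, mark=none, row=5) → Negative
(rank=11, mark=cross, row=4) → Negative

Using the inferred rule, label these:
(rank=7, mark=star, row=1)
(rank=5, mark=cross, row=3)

The simplest hypothesis consistent with all the labels is: mark is dot AND rank ≤ 10.
(rank=7, mark=star, row=1): mark is star, rank = 7, fails this test → Negative. (rank=5, mark=cross, row=3): mark is cross, rank = 5, fails this test → Negative.

Negative, Negative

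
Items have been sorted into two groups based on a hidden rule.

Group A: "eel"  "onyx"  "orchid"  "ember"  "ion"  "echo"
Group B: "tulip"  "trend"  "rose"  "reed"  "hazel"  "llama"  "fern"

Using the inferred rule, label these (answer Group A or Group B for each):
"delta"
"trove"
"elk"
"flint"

Group B, Group B, Group A, Group B

Checking candidate rules against both groups, what survives is: starts with a vowel.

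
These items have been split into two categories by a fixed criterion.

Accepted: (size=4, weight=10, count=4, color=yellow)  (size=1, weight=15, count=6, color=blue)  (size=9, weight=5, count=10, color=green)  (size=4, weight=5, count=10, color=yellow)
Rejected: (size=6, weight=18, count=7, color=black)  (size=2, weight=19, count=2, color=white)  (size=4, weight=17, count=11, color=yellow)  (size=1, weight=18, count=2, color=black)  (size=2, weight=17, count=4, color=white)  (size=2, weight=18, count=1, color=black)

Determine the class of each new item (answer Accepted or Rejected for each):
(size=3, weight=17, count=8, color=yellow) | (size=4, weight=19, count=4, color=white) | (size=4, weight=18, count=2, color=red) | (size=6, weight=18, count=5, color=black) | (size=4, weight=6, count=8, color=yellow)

The pattern is that an item is 'Accepted' exactly when: weight ≤ 15.
(size=3, weight=17, count=8, color=yellow): weight = 17, fails the rule → Rejected. (size=4, weight=19, count=4, color=white): weight = 19, fails the rule → Rejected. (size=4, weight=18, count=2, color=red): weight = 18, fails the rule → Rejected. (size=6, weight=18, count=5, color=black): weight = 18, fails the rule → Rejected. (size=4, weight=6, count=8, color=yellow): weight = 6, checks out → Accepted.

Rejected, Rejected, Rejected, Rejected, Accepted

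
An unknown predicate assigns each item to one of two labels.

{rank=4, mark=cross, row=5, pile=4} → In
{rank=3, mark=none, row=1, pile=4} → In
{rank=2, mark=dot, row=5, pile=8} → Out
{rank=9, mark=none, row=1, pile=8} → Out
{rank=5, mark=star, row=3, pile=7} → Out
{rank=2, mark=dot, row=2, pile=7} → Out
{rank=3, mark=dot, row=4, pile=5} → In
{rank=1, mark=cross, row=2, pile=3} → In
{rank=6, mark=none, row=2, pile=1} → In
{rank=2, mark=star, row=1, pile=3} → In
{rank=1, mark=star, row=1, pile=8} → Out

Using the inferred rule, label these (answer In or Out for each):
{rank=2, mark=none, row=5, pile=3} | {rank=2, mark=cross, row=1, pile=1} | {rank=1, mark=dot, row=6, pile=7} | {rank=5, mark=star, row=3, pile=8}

One predicate separates the groups cleanly: pile ≤ 5.
{rank=2, mark=none, row=5, pile=3}: In (pile = 3).
{rank=2, mark=cross, row=1, pile=1}: In (pile = 1).
{rank=1, mark=dot, row=6, pile=7}: Out (pile = 7).
{rank=5, mark=star, row=3, pile=8}: Out (pile = 8).

In, In, Out, Out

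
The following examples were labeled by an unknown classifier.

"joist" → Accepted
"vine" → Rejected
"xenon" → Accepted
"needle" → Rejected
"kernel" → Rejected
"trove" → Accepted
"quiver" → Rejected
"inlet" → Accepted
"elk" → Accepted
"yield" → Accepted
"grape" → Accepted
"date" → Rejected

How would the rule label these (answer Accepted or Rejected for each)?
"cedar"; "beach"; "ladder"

Comparing the two groups points to one rule — odd length.
Accepted: "cedar", since length 5.
Accepted: "beach", since length 5.
Rejected: "ladder", since length 6.

Accepted, Accepted, Rejected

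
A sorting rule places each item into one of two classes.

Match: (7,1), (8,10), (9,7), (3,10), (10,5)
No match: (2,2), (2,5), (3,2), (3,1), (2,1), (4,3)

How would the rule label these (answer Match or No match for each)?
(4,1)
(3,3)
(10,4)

No match, No match, Match

All 'Match' examples share one property — sum ≥ 8 — and every 'No match' example lacks it.
(4,1) → 4+1 = 5 → No match. (3,3) → 3+3 = 6 → No match. (10,4) → 10+4 = 14 → Match.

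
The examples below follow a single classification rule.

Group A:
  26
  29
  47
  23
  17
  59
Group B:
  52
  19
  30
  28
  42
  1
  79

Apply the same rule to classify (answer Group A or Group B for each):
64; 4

The pattern is that an item is 'Group A' exactly when: ≡ 2 (mod 3).
64 → 64 mod 3 = 1 → Group B. 4 → 4 mod 3 = 1 → Group B.

Group B, Group B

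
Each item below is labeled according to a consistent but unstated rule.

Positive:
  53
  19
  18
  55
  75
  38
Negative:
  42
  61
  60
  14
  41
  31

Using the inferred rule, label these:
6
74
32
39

The common property of the 'Positive' items is: digit sum ≥ 8. No 'Negative' item has it.
6: digit sum 6 — does not pass, so Negative.
74: digit sum 7+4 = 11 — matches, so Positive.
32: digit sum 3+2 = 5 — does not pass, so Negative.
39: digit sum 3+9 = 12 — matches, so Positive.

Negative, Positive, Negative, Positive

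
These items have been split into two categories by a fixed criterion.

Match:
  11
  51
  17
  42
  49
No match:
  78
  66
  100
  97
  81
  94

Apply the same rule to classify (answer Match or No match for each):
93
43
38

No match, Match, Match

The simplest hypothesis consistent with all the labels is: at most 51.
93: No match (93 > 51). 43: Match (43 ≤ 51). 38: Match (38 ≤ 51).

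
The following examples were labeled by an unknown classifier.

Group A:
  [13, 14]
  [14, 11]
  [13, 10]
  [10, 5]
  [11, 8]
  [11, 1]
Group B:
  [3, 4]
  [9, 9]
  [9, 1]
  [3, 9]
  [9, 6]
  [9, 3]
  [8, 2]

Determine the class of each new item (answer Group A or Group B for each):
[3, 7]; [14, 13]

Group B, Group A

Every 'Group A' example satisfies: first ≥ 10. None of the 'Group B' examples do.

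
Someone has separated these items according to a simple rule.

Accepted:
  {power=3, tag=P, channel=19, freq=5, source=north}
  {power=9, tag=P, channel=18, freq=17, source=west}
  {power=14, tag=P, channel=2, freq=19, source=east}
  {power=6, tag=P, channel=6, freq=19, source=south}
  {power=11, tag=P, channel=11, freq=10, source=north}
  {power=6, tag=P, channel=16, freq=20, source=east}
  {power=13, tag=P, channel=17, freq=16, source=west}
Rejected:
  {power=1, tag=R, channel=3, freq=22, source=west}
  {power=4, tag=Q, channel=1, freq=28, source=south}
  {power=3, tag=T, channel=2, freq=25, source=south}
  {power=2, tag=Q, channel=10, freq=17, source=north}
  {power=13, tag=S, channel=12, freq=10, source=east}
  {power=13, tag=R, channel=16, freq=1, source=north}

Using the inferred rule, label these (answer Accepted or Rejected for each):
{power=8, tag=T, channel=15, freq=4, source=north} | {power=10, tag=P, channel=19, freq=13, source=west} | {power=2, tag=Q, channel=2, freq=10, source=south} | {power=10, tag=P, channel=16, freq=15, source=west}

Rejected, Accepted, Rejected, Accepted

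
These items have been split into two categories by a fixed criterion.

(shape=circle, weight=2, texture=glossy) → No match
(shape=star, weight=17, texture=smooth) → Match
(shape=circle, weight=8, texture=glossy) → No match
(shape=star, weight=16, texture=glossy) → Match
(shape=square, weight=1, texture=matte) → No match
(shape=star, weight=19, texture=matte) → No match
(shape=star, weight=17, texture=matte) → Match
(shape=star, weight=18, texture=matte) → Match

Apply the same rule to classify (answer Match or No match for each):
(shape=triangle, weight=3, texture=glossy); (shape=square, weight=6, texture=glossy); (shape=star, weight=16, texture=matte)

All 'Match' examples share one property — shape is star AND weight ≤ 18 — and every 'No match' example lacks it.
(shape=triangle, weight=3, texture=glossy): No match (shape is triangle, weight = 3). (shape=square, weight=6, texture=glossy): No match (shape is square, weight = 6). (shape=star, weight=16, texture=matte): Match (shape is star, weight = 16).

No match, No match, Match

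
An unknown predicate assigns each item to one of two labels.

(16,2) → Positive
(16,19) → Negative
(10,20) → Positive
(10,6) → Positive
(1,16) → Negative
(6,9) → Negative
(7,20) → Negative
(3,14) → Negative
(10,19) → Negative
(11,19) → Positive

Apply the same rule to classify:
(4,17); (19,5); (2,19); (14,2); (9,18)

The distinguishing property — sum is even — holds for all the 'Positive' cases and none of the 'Negative' cases.
(4,17) — 4+17 = 21, hence Negative. (19,5) — 19+5 = 24, hence Positive. (2,19) — 2+19 = 21, hence Negative. (14,2) — 14+2 = 16, hence Positive. (9,18) — 9+18 = 27, hence Negative.

Negative, Positive, Negative, Positive, Negative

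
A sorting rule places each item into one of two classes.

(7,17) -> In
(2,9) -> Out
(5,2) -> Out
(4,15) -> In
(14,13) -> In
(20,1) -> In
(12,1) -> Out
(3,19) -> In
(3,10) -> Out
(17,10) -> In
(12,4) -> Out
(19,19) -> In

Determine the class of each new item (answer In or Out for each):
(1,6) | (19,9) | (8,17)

Out, In, In

The pattern is that an item is 'In' exactly when: sum ≥ 19.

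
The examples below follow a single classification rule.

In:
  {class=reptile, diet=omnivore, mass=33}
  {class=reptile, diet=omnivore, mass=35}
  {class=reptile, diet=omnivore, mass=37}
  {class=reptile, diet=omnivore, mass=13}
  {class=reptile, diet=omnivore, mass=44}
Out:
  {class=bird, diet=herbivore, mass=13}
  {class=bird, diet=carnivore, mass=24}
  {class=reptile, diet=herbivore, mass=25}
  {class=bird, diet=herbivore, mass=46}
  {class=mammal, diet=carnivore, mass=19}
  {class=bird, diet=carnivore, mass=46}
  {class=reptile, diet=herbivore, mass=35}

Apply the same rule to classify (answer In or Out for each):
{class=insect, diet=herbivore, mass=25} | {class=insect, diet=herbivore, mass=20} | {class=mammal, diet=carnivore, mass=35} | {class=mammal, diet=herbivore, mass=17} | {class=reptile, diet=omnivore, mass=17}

Every 'In' example satisfies: diet is omnivore. None of the 'Out' examples do.
{class=insect, diet=herbivore, mass=25}: diet is herbivore, doesn't match → Out. {class=insect, diet=herbivore, mass=20}: diet is herbivore, doesn't match → Out. {class=mammal, diet=carnivore, mass=35}: diet is carnivore, doesn't match → Out. {class=mammal, diet=herbivore, mass=17}: diet is herbivore, doesn't match → Out. {class=reptile, diet=omnivore, mass=17}: diet is omnivore, qualifies → In.

Out, Out, Out, Out, In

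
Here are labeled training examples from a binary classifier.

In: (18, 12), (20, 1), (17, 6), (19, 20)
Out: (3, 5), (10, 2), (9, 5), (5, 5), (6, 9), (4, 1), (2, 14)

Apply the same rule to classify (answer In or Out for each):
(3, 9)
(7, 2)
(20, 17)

Out, Out, In

The common property of the 'In' items is: sum ≥ 21. No 'Out' item has it.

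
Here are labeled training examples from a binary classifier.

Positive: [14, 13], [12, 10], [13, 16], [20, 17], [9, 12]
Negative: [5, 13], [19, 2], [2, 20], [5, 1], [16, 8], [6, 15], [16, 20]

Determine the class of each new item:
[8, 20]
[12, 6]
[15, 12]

The common property of the 'Positive' items is: |first − second| ≤ 3. No 'Negative' item has it.
[8, 20] — |8−20| = 12, hence Negative.
[12, 6] — |12−6| = 6, hence Negative.
[15, 12] — |15−12| = 3, hence Positive.

Negative, Negative, Positive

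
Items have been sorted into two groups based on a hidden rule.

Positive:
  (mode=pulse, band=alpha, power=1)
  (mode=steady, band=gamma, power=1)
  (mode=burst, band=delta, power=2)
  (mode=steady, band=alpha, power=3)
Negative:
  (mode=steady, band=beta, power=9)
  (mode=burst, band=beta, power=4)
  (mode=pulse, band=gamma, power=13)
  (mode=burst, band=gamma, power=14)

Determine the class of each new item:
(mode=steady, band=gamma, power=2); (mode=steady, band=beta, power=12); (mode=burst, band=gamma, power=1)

Positive, Negative, Positive

The simplest hypothesis consistent with all the labels is: power ≤ 3.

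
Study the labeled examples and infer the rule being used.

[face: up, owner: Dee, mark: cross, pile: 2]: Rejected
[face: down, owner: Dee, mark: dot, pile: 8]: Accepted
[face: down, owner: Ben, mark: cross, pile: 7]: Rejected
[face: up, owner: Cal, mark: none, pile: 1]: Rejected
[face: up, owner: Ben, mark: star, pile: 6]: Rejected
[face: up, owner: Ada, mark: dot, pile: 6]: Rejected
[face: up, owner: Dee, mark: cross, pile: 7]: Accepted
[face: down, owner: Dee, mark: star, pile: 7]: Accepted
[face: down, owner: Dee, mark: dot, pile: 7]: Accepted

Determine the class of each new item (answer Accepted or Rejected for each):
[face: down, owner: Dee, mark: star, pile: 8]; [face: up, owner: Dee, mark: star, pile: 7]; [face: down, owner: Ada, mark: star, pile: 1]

Accepted, Accepted, Rejected

The distinguishing property — owner is Dee AND pile ≥ 6 — holds for all the 'Accepted' cases and none of the 'Rejected' cases.
Accepted: [face: down, owner: Dee, mark: star, pile: 8], since owner is Dee, pile = 8.
Accepted: [face: up, owner: Dee, mark: star, pile: 7], since owner is Dee, pile = 7.
Rejected: [face: down, owner: Ada, mark: star, pile: 1], since owner is Ada, pile = 1.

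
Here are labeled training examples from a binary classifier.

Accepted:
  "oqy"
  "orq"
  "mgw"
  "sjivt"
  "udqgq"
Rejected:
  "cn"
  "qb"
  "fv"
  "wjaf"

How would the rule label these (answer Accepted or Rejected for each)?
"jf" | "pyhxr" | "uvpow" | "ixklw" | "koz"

The simplest hypothesis consistent with all the labels is: odd length.
"jf" — length 2, hence Rejected. "pyhxr" — length 5, hence Accepted. "uvpow" — length 5, hence Accepted. "ixklw" — length 5, hence Accepted. "koz" — length 3, hence Accepted.

Rejected, Accepted, Accepted, Accepted, Accepted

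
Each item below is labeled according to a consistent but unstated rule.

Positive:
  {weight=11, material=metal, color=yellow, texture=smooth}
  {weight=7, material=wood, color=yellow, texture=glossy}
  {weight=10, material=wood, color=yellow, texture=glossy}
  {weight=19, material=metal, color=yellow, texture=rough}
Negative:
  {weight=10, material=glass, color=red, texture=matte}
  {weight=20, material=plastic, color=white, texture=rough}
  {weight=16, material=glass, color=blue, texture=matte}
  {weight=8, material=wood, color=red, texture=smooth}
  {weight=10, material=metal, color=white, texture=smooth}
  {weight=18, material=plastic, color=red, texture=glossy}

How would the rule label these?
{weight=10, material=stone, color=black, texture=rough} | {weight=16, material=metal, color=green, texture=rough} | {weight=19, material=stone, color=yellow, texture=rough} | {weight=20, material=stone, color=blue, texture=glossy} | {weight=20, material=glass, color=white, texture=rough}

The common property of the 'Positive' items is: color is yellow. No 'Negative' item has it.

Negative, Negative, Positive, Negative, Negative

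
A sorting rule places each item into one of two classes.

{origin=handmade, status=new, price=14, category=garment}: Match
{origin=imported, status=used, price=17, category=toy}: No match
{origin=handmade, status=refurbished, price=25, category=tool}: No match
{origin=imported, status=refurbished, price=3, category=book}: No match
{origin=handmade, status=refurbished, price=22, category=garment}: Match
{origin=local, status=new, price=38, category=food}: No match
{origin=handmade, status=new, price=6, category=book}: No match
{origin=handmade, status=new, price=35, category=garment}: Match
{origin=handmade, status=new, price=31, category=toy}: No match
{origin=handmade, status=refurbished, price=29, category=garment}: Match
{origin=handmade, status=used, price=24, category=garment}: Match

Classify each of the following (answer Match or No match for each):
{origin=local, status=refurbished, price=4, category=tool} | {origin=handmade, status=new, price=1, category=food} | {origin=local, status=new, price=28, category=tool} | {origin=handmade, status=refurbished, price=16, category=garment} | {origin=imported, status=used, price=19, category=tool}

'Match' ⟺ category is garment.
{origin=local, status=refurbished, price=4, category=tool} — category is tool, hence No match. {origin=handmade, status=new, price=1, category=food} — category is food, hence No match. {origin=local, status=new, price=28, category=tool} — category is tool, hence No match. {origin=handmade, status=refurbished, price=16, category=garment} — category is garment, hence Match. {origin=imported, status=used, price=19, category=tool} — category is tool, hence No match.

No match, No match, No match, Match, No match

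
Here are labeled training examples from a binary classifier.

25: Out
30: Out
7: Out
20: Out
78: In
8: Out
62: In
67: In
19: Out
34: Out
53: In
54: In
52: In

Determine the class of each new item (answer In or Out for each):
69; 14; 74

In, Out, In

The simplest hypothesis consistent with all the labels is: at least 52.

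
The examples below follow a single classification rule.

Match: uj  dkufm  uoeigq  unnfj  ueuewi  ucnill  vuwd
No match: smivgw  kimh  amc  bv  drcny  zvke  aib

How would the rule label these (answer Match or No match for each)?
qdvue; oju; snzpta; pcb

Match, Match, No match, No match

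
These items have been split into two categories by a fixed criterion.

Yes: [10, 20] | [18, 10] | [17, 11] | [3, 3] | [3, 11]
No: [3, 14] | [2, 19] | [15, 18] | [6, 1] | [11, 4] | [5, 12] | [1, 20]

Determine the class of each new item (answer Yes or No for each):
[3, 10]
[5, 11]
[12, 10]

All 'Yes' examples share one property — sum is even — and every 'No' example lacks it.
[3, 10]: No (3+10 = 13). [5, 11]: Yes (5+11 = 16). [12, 10]: Yes (12+10 = 22).

No, Yes, Yes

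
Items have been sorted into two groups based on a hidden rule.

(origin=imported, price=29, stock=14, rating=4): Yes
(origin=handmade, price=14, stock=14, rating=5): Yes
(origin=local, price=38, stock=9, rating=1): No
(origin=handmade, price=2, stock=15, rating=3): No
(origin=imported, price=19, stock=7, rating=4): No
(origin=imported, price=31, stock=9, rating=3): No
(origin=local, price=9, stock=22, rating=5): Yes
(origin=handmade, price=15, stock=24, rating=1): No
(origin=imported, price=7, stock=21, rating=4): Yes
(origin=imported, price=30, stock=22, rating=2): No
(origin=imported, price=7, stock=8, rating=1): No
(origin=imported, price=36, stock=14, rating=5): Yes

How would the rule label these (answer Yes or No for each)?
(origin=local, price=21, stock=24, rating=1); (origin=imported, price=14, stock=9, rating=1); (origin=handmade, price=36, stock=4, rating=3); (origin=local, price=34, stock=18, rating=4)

No, No, No, Yes

The pattern is that an item is 'Yes' exactly when: rating ≥ 4 AND stock ≥ 8.
(origin=local, price=21, stock=24, rating=1) → rating = 1, stock = 24 → No. (origin=imported, price=14, stock=9, rating=1) → rating = 1, stock = 9 → No. (origin=handmade, price=36, stock=4, rating=3) → rating = 3, stock = 4 → No. (origin=local, price=34, stock=18, rating=4) → rating = 4, stock = 18 → Yes.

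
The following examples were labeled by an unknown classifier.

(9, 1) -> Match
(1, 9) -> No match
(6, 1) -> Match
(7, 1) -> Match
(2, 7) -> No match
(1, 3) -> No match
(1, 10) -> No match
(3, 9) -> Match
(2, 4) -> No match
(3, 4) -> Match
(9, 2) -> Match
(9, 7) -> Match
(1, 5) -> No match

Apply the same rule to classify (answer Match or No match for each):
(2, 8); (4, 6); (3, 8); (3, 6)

No match, Match, Match, Match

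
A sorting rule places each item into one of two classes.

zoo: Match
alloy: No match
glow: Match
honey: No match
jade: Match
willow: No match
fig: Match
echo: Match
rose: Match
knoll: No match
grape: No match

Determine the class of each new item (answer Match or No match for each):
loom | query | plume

Match, No match, No match

The pattern is that an item is 'Match' exactly when: length ≤ 4.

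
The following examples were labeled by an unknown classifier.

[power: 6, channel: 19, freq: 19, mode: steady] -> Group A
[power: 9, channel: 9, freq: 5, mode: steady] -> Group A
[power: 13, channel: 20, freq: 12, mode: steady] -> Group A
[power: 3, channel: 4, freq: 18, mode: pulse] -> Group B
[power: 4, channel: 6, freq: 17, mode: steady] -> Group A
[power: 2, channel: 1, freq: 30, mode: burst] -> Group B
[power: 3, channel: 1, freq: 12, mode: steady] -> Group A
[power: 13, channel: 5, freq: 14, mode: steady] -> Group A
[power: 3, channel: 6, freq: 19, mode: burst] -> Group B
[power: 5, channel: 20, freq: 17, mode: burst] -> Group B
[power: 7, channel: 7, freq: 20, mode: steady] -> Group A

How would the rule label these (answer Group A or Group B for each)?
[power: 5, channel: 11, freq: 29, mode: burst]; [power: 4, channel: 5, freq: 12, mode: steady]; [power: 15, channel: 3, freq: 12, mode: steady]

All 'Group A' examples share one property — mode is steady — and every 'Group B' example lacks it.
[power: 5, channel: 11, freq: 29, mode: burst] → mode is burst → Group B. [power: 4, channel: 5, freq: 12, mode: steady] → mode is steady → Group A. [power: 15, channel: 3, freq: 12, mode: steady] → mode is steady → Group A.

Group B, Group A, Group A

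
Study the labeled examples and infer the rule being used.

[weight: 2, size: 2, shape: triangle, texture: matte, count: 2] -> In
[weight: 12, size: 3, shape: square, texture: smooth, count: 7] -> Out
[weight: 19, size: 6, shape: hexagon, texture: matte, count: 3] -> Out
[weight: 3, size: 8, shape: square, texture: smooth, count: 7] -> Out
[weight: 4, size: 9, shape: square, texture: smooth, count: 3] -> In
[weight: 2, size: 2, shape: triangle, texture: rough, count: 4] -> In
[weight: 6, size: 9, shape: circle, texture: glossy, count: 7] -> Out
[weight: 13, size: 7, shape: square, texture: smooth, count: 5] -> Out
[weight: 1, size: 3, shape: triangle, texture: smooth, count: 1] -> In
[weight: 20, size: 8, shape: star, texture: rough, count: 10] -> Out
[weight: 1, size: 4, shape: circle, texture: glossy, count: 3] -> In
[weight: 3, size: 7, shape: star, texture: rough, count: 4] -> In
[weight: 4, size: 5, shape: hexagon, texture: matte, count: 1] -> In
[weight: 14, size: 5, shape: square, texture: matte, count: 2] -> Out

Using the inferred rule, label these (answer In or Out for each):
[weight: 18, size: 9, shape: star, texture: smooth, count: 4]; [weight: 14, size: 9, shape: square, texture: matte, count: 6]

The classifier is using: count ≤ 4 AND weight ≤ 4.
Out: [weight: 18, size: 9, shape: star, texture: smooth, count: 4], since count = 4, weight = 18. Out: [weight: 14, size: 9, shape: square, texture: matte, count: 6], since count = 6, weight = 14.

Out, Out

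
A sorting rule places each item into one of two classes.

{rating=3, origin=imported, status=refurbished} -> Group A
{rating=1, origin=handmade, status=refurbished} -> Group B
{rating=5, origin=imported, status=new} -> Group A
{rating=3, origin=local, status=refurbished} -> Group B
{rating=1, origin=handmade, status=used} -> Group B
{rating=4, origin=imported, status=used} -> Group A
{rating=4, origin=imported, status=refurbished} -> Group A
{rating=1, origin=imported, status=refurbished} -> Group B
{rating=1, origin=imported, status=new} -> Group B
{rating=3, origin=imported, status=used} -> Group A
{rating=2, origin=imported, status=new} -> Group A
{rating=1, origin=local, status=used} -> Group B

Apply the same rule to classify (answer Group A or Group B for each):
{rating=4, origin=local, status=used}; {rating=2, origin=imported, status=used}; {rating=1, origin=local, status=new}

Group B, Group A, Group B

The classifier is using: origin is imported AND rating ≥ 2.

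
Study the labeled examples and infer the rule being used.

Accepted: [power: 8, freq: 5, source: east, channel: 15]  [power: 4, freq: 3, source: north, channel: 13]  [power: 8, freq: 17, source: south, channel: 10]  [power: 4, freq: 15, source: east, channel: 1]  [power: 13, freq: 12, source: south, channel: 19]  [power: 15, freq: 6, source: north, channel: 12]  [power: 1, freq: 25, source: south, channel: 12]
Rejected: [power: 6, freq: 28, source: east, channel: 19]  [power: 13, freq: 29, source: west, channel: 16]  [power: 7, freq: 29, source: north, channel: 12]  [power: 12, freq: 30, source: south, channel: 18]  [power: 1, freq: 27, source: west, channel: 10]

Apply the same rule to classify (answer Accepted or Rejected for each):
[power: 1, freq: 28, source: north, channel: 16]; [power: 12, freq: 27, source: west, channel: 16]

One predicate separates the groups cleanly: freq ≤ 25.

Rejected, Rejected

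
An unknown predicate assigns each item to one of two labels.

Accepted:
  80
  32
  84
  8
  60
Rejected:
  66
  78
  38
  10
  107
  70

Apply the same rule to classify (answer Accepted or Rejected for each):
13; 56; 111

Rejected, Accepted, Rejected

The classifier is using: multiple of 4.
13 — 13 = 4·3 + 1, hence Rejected.
56 — 56 = 4·14, hence Accepted.
111 — 111 = 4·27 + 3, hence Rejected.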